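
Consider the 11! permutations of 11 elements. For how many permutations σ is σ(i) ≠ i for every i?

14684570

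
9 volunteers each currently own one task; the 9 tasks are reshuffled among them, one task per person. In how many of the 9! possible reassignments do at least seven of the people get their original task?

Sum C(9,i)·!(9-i) for i = 7..9:
  i=7: C(9,7)·!2 = 36·1 = 36
  i=8: C(9,8)·!1 = 9·0 = 0
  i=9: C(9,9)·!0 = 1·1 = 1
Total = 37.

37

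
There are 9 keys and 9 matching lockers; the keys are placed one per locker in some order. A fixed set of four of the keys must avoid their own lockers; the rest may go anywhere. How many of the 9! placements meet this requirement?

229080

Let A_j be the event that the j-th constrained one is fixed. By inclusion-exclusion over the 4 events:
Σ_{j=0}^{4} (-1)^j C(4,j)(9-j)!
= C(4,0)·9! - C(4,1)·8! + C(4,2)·7! - C(4,3)·6! + C(4,4)·5!
= 362880 - 161280 + 30240 - 2880 + 120
= 229080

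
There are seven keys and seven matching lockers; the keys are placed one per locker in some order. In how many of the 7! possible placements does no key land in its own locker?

By inclusion-exclusion, !7 = Σ (-1)^k · 7!/k! for k=0..7
= 7! - 7!/1! + 7!/2! - 7!/3! + 7!/4! - 7!/5! + 7!/6! - 7!/7!
= 5040 - 5040 + 2520 - 840 + 210 - 42 + 7 - 1
= 1854

1854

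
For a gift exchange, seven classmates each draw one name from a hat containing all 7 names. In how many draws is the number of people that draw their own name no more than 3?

4948

# with exactly i fixed is C(7,i)·!(7-i); sum over i=0..3:
  i=0: C(7,0)·!7 = 1·1854 = 1854
  i=1: C(7,1)·!6 = 7·265 = 1855
  i=2: C(7,2)·!5 = 21·44 = 924
  i=3: C(7,3)·!4 = 35·9 = 315
Total = 4948.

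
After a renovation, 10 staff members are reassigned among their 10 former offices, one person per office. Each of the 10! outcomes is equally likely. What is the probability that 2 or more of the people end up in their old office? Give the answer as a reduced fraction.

958879/3628800

Favorable outcomes: Σ_{i≥2} C(10,i)·!(10-i) = 45·14833 + 120·1854 + 210·265 + 252·44 + 210·9 + 120·2 + 45·1 + 10·0 + 1·1 = 958879.
Total outcomes: 10! = 3628800.
Probability = 958879/3628800 = 958879/3628800.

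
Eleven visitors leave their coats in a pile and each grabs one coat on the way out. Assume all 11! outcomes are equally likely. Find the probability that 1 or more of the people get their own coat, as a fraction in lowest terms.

Favorable outcomes: Σ_{i≥1} C(11,i)·!(11-i) = 11·1334961 + 55·133496 + 165·14833 + 330·1854 + 462·265 + 462·44 + 330·9 + 165·2 + 55·1 + 11·0 + 1·1 = 25232230.
Total outcomes: 11! = 39916800.
Probability = 25232230/39916800 = 2523223/3991680.

2523223/3991680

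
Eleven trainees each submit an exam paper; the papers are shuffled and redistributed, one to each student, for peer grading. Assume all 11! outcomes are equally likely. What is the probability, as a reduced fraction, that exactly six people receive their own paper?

Favorable outcomes: C(11,6)·!5 = 462·44 = 20328.
Total outcomes: 11! = 39916800.
Probability = 20328/39916800 = 11/21600.

11/21600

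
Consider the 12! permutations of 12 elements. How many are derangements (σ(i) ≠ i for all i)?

176214841

Use !n = (n-1)(!(n-1) + !(n-2)).
!12 = 11·(14684570 + 1334961) = 11·16019531 = 176214841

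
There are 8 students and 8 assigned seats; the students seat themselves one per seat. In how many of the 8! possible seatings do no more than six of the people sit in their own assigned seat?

40319

Sum C(8,i)·!(8-i) for i = 0..6:
  i=0: C(8,0)·!8 = 1·14833 = 14833
  i=1: C(8,1)·!7 = 8·1854 = 14832
  i=2: C(8,2)·!6 = 28·265 = 7420
  i=3: C(8,3)·!5 = 56·44 = 2464
  i=4: C(8,4)·!4 = 70·9 = 630
  i=5: C(8,5)·!3 = 56·2 = 112
  i=6: C(8,6)·!2 = 28·1 = 28
Total = 40319.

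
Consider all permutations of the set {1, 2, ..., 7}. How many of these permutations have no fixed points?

1854

The subfactorial !7 = [7!/e] (nearest integer).
7! = 5040, and 5040/e ≈ 1854.11, so !7 = 1854.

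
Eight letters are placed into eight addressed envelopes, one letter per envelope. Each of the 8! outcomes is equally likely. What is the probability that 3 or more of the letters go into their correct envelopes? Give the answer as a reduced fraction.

647/8064

Favorable outcomes: Σ_{i≥3} C(8,i)·!(8-i) = 56·44 + 70·9 + 56·2 + 28·1 + 8·0 + 1·1 = 3235.
Total outcomes: 8! = 40320.
Probability = 3235/40320 = 647/8064.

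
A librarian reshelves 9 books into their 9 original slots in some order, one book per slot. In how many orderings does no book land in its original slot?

Use !n = (n-1)(!(n-1) + !(n-2)).
!9 = 8·(14833 + 1854) = 8·16687 = 133496

133496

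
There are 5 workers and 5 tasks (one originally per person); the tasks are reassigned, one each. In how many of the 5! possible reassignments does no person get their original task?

44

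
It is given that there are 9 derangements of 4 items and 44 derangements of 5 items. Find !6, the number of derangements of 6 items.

265

!6 = (6-1)·(!5 + !4) = 5·(44 + 9) = 5·53 = 265.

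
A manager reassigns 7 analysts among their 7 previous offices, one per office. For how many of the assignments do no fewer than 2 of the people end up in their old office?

Sum C(7,i)·!(7-i) for i = 2..7:
  i=2: C(7,2)·!5 = 21·44 = 924
  i=3: C(7,3)·!4 = 35·9 = 315
  i=4: C(7,4)·!3 = 35·2 = 70
  i=5: C(7,5)·!2 = 21·1 = 21
  i=6: C(7,6)·!1 = 7·0 = 0
  i=7: C(7,7)·!0 = 1·1 = 1
Total = 1331.

1331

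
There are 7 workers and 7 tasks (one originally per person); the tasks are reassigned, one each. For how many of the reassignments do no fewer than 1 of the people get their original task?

3186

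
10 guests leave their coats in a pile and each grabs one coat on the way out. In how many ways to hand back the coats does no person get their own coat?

1334961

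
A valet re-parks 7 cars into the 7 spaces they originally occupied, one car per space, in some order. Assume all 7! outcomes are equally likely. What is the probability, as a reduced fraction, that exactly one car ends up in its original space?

Favorable outcomes: C(7,1)·!6 = 7·265 = 1855.
Total outcomes: 7! = 5040.
Probability = 1855/5040 = 53/144.

53/144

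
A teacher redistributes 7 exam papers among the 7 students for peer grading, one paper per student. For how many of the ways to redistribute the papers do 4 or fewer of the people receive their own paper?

Sum C(7,i)·!(7-i) for i = 0..4:
  i=0: C(7,0)·!7 = 1·1854 = 1854
  i=1: C(7,1)·!6 = 7·265 = 1855
  i=2: C(7,2)·!5 = 21·44 = 924
  i=3: C(7,3)·!4 = 35·9 = 315
  i=4: C(7,4)·!3 = 35·2 = 70
Total = 5018.

5018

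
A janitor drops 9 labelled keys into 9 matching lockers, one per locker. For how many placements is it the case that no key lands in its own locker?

133496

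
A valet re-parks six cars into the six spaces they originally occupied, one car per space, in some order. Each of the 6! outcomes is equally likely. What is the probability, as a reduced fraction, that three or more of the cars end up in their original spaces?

7/90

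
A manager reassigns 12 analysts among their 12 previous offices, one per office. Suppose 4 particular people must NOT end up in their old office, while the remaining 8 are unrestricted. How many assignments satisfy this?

339696000

Let A_j be the event that the j-th constrained one is fixed. By inclusion-exclusion over the 4 events:
Σ_{j=0}^{4} (-1)^j C(4,j)(12-j)!
= C(4,0)·12! - C(4,1)·11! + C(4,2)·10! - C(4,3)·9! + C(4,4)·8!
= 479001600 - 159667200 + 21772800 - 1451520 + 40320
= 339696000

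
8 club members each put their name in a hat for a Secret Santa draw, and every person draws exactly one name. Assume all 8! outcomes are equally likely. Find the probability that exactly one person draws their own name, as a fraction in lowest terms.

103/280

Favorable outcomes: C(8,1)·!7 = 8·1854 = 14832.
Total outcomes: 8! = 40320.
Probability = 14832/40320 = 103/280.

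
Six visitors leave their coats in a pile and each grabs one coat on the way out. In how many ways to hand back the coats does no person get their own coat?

265

Use !n = (n-1)(!(n-1) + !(n-2)).
!6 = 5·(44 + 9) = 5·53 = 265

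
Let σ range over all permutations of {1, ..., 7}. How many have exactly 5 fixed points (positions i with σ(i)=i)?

Pick the 5 fixed positions: C(7,5) = 21 ways.
The remaining 2 must be deranged: !2 = 1.
Total: 21 × 1 = 21.

21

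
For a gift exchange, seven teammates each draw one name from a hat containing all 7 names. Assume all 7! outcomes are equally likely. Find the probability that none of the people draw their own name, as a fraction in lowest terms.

Favorable outcomes: !7 = 1854.
Total outcomes: 7! = 5040.
Probability = 1854/5040 = 103/280.

103/280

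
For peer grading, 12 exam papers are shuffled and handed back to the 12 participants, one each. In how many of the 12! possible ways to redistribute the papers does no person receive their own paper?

176214841

The number of derangements of 12 is !12 = Σ_{k=0}^{12} (-1)^k·12!/k!
= 12! - 12!/1! + 12!/2! - 12!/3! + 12!/4! - 12!/5! + 12!/6! - 12!/7! + 12!/8! - 12!/9! + 12!/10! - 12!/11! + 12!/12!
= 479001600 - 479001600 + 239500800 - 79833600 + 19958400 - 3991680 + 665280 - 95040 + 11880 - 1320 + 132 - 12 + 1
= 176214841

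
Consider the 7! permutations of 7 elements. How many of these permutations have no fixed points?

1854

The subfactorial !7 = [7!/e] (nearest integer).
7! = 5040, and 5040/e ≈ 1854.11, so !7 = 1854.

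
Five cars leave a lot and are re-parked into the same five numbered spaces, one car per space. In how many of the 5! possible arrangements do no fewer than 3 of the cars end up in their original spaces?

Sum C(5,i)·!(5-i) for i = 3..5:
  i=3: C(5,3)·!2 = 10·1 = 10
  i=4: C(5,4)·!1 = 5·0 = 0
  i=5: C(5,5)·!0 = 1·1 = 1
Total = 11.

11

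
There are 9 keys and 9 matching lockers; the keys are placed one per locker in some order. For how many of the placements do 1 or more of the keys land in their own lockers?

229384

# with exactly i fixed is C(9,i)·!(9-i); sum over i=1..9:
  i=1: C(9,1)·!8 = 9·14833 = 133497
  i=2: C(9,2)·!7 = 36·1854 = 66744
  i=3: C(9,3)·!6 = 84·265 = 22260
  i=4: C(9,4)·!5 = 126·44 = 5544
  i=5: C(9,5)·!4 = 126·9 = 1134
  i=6: C(9,6)·!3 = 84·2 = 168
  i=7: C(9,7)·!2 = 36·1 = 36
  i=8: C(9,8)·!1 = 9·0 = 0
  i=9: C(9,9)·!0 = 1·1 = 1
Total = 229384.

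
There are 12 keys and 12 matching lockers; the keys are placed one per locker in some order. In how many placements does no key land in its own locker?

By inclusion-exclusion, !12 = Σ (-1)^k · 12!/k! for k=0..12
= 12! - 12!/1! + 12!/2! - 12!/3! + 12!/4! - 12!/5! + 12!/6! - 12!/7! + 12!/8! - 12!/9! + 12!/10! - 12!/11! + 12!/12!
= 479001600 - 479001600 + 239500800 - 79833600 + 19958400 - 3991680 + 665280 - 95040 + 11880 - 1320 + 132 - 12 + 1
= 176214841

176214841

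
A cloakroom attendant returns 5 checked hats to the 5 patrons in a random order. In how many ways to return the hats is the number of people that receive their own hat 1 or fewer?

89

Sum C(5,i)·!(5-i) for i = 0..1:
  i=0: C(5,0)·!5 = 1·44 = 44
  i=1: C(5,1)·!4 = 5·9 = 45
Total = 89.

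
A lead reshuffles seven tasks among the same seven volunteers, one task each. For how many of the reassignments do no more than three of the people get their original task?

4948

# with exactly i fixed is C(7,i)·!(7-i); sum over i=0..3:
  i=0: C(7,0)·!7 = 1·1854 = 1854
  i=1: C(7,1)·!6 = 7·265 = 1855
  i=2: C(7,2)·!5 = 21·44 = 924
  i=3: C(7,3)·!4 = 35·9 = 315
Total = 4948.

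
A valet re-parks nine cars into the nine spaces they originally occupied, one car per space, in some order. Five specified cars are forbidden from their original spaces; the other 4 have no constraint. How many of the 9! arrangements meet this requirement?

205056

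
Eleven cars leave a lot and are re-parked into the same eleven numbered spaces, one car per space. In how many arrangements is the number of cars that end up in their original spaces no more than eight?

# with exactly i fixed is C(11,i)·!(11-i); sum over i=0..8:
  i=0: C(11,0)·!11 = 1·14684570 = 14684570
  i=1: C(11,1)·!10 = 11·1334961 = 14684571
  i=2: C(11,2)·!9 = 55·133496 = 7342280
  i=3: C(11,3)·!8 = 165·14833 = 2447445
  i=4: C(11,4)·!7 = 330·1854 = 611820
  i=5: C(11,5)·!6 = 462·265 = 122430
  i=6: C(11,6)·!5 = 462·44 = 20328
  i=7: C(11,7)·!4 = 330·9 = 2970
  i=8: C(11,8)·!3 = 165·2 = 330
Total = 39916744.

39916744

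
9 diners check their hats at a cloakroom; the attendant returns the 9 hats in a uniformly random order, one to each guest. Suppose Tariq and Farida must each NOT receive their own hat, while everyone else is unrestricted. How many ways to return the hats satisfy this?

287280

Let A_j be the event that the j-th constrained one is fixed. By inclusion-exclusion over the 2 events:
Σ_{j=0}^{2} (-1)^j C(2,j)(9-j)!
= C(2,0)·9! - C(2,1)·8! + C(2,2)·7!
= 362880 - 80640 + 5040
= 287280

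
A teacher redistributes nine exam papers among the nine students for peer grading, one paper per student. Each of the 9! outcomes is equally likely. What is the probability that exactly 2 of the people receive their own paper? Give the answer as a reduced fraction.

103/560

Favorable outcomes: C(9,2)·!7 = 36·1854 = 66744.
Total outcomes: 9! = 362880.
Probability = 66744/362880 = 103/560.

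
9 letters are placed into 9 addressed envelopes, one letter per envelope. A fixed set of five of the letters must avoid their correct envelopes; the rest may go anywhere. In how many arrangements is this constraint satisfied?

205056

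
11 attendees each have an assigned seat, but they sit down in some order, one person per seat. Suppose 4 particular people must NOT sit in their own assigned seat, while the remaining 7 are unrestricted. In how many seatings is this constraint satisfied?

Let A_j be the event that the j-th constrained one is fixed. By inclusion-exclusion over the 4 events:
Σ_{j=0}^{4} (-1)^j C(4,j)(11-j)!
= C(4,0)·11! - C(4,1)·10! + C(4,2)·9! - C(4,3)·8! + C(4,4)·7!
= 39916800 - 14515200 + 2177280 - 161280 + 5040
= 27422640

27422640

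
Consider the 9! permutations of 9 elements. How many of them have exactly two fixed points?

66744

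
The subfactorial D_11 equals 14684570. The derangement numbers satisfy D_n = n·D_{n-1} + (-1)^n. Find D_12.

176214841

D_12 = 12·14684570 + 1 = 176214841.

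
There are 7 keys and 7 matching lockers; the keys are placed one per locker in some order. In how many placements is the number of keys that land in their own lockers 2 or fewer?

4633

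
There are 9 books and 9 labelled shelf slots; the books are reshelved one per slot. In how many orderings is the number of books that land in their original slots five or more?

# with exactly i fixed is C(9,i)·!(9-i); sum over i=5..9:
  i=5: C(9,5)·!4 = 126·9 = 1134
  i=6: C(9,6)·!3 = 84·2 = 168
  i=7: C(9,7)·!2 = 36·1 = 36
  i=8: C(9,8)·!1 = 9·0 = 0
  i=9: C(9,9)·!0 = 1·1 = 1
Total = 1339.

1339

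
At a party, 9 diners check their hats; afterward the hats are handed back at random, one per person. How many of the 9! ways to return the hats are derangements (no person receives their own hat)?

By inclusion-exclusion, !9 = Σ (-1)^k · 9!/k! for k=0..9
= 9! - 9!/1! + 9!/2! - 9!/3! + 9!/4! - 9!/5! + 9!/6! - 9!/7! + 9!/8! - 9!/9!
= 362880 - 362880 + 181440 - 60480 + 15120 - 3024 + 504 - 72 + 9 - 1
= 133496

133496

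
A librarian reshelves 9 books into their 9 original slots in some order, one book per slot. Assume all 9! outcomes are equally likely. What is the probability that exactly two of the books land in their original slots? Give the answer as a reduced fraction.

103/560

Favorable outcomes: C(9,2)·!7 = 36·1854 = 66744.
Total outcomes: 9! = 362880.
Probability = 66744/362880 = 103/560.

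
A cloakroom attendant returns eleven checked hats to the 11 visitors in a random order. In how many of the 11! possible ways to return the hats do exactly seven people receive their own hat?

2970

Pick the 7 fixed positions: C(11,7) = 330 ways.
The other 4 form a derangement: !4 = 9.
Total: 330 × 9 = 2970.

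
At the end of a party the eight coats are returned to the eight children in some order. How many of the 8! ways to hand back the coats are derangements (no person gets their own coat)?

14833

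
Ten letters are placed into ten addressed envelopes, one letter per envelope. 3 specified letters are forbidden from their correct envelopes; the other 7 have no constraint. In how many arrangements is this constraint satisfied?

2656080

Let A_j be the event that the j-th constrained one is fixed. By inclusion-exclusion over the 3 events:
Σ_{j=0}^{3} (-1)^j C(3,j)(10-j)!
= C(3,0)·10! - C(3,1)·9! + C(3,2)·8! - C(3,3)·7!
= 3628800 - 1088640 + 120960 - 5040
= 2656080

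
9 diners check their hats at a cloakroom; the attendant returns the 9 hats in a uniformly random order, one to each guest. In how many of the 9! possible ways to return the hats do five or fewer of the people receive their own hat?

# with exactly i fixed is C(9,i)·!(9-i); sum over i=0..5:
  i=0: C(9,0)·!9 = 1·133496 = 133496
  i=1: C(9,1)·!8 = 9·14833 = 133497
  i=2: C(9,2)·!7 = 36·1854 = 66744
  i=3: C(9,3)·!6 = 84·265 = 22260
  i=4: C(9,4)·!5 = 126·44 = 5544
  i=5: C(9,5)·!4 = 126·9 = 1134
Total = 362675.

362675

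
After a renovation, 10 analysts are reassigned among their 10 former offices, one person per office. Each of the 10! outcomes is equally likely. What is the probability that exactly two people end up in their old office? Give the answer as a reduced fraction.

Favorable outcomes: C(10,2)·!8 = 45·14833 = 667485.
Total outcomes: 10! = 3628800.
Probability = 667485/3628800 = 2119/11520.

2119/11520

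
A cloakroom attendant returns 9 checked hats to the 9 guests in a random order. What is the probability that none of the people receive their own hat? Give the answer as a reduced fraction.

16687/45360

Favorable outcomes: !9 = 133496.
Total outcomes: 9! = 362880.
Probability = 133496/362880 = 16687/45360.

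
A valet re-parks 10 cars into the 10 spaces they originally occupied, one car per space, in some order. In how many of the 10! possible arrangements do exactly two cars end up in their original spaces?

Pick the 2 fixed positions: C(10,2) = 45 ways.
The remaining 8 must be deranged: !8 = 14833.
Total: 45 × 14833 = 667485.

667485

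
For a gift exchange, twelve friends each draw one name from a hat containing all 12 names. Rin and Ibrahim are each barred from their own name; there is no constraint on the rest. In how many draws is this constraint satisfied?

Let A_j be the event that the j-th constrained one is fixed. By inclusion-exclusion over the 2 events:
Σ_{j=0}^{2} (-1)^j C(2,j)(12-j)!
= C(2,0)·12! - C(2,1)·11! + C(2,2)·10!
= 479001600 - 79833600 + 3628800
= 402796800

402796800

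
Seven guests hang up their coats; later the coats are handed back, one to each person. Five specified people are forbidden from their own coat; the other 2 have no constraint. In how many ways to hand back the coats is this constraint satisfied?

2428

Let A_j be the event that the j-th constrained one is fixed. By inclusion-exclusion over the 5 events:
Σ_{j=0}^{5} (-1)^j C(5,j)(7-j)!
= C(5,0)·7! - C(5,1)·6! + C(5,2)·5! - C(5,3)·4! + C(5,4)·3! - C(5,5)·2!
= 5040 - 3600 + 1200 - 240 + 30 - 2
= 2428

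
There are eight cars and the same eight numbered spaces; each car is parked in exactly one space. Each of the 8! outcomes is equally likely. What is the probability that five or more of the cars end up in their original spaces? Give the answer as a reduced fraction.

Favorable outcomes: Σ_{i≥5} C(8,i)·!(8-i) = 56·2 + 28·1 + 8·0 + 1·1 = 141.
Total outcomes: 8! = 40320.
Probability = 141/40320 = 47/13440.

47/13440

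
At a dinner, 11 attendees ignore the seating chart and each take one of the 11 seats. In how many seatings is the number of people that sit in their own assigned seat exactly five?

Pick the 5 fixed positions: C(11,5) = 462 ways.
The remaining 6 must be deranged: !6 = 265.
Total: 462 × 265 = 122430.

122430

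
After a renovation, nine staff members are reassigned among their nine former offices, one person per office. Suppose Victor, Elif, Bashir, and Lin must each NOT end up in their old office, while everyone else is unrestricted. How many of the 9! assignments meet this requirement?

Let A_j be the event that the j-th constrained one is fixed. By inclusion-exclusion over the 4 events:
Σ_{j=0}^{4} (-1)^j C(4,j)(9-j)!
= C(4,0)·9! - C(4,1)·8! + C(4,2)·7! - C(4,3)·6! + C(4,4)·5!
= 362880 - 161280 + 30240 - 2880 + 120
= 229080

229080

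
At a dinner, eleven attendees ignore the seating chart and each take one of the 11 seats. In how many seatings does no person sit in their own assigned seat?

14684570

Use !n = (n-1)(!(n-1) + !(n-2)).
!11 = 10·(1334961 + 133496) = 10·1468457 = 14684570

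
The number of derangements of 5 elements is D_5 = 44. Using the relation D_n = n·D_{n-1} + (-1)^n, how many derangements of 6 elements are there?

D_6 = 6·44 + 1 = 265.

265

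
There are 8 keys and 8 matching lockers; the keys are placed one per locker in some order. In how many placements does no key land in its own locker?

14833

The subfactorial !8 = [8!/e] (nearest integer).
8! = 40320, and 40320/e ≈ 14832.90, so !8 = 14833.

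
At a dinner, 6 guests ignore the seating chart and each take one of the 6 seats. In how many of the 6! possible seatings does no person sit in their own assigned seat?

265

The subfactorial !6 = [6!/e] (nearest integer).
6! = 720, and 720/e ≈ 264.87, so !6 = 265.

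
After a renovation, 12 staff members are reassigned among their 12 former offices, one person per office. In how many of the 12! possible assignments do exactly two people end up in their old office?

Pick the 2 fixed positions: C(12,2) = 66 ways.
The remaining 10 must be deranged: !10 = 1334961.
Total: 66 × 1334961 = 88107426.

88107426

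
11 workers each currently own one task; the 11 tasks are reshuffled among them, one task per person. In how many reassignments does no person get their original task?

14684570

Use !n = (n-1)(!(n-1) + !(n-2)).
!11 = 10·(1334961 + 133496) = 10·1468457 = 14684570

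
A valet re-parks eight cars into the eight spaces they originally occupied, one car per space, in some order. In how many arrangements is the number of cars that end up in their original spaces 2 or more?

Sum C(8,i)·!(8-i) for i = 2..8:
  i=2: C(8,2)·!6 = 28·265 = 7420
  i=3: C(8,3)·!5 = 56·44 = 2464
  i=4: C(8,4)·!4 = 70·9 = 630
  i=5: C(8,5)·!3 = 56·2 = 112
  i=6: C(8,6)·!2 = 28·1 = 28
  i=7: C(8,7)·!1 = 8·0 = 0
  i=8: C(8,8)·!0 = 1·1 = 1
Total = 10655.

10655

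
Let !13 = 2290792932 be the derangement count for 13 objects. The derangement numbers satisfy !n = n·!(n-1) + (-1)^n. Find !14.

!14 = 14·2290792932 + 1 = 32071101049.

32071101049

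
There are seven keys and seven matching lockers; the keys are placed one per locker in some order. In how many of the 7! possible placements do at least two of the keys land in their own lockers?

1331

Sum C(7,i)·!(7-i) for i = 2..7:
  i=2: C(7,2)·!5 = 21·44 = 924
  i=3: C(7,3)·!4 = 35·9 = 315
  i=4: C(7,4)·!3 = 35·2 = 70
  i=5: C(7,5)·!2 = 21·1 = 21
  i=6: C(7,6)·!1 = 7·0 = 0
  i=7: C(7,7)·!0 = 1·1 = 1
Total = 1331.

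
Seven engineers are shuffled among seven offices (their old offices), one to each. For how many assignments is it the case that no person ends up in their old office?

1854

By inclusion-exclusion, !7 = Σ (-1)^k · 7!/k! for k=0..7
= 7! - 7!/1! + 7!/2! - 7!/3! + 7!/4! - 7!/5! + 7!/6! - 7!/7!
= 5040 - 5040 + 2520 - 840 + 210 - 42 + 7 - 1
= 1854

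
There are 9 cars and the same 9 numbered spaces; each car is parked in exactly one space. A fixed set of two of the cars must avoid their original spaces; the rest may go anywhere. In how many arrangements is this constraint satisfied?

287280

Inclusion-exclusion on the 2 forbidden self-matches:
Σ_{j=0}^{2} (-1)^j C(2,j)(9-j)!
= C(2,0)·9! - C(2,1)·8! + C(2,2)·7!
= 362880 - 80640 + 5040
= 287280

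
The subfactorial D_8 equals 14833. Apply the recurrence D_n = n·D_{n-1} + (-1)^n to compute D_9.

133496

D_9 = 9·14833 - 1 = 133496.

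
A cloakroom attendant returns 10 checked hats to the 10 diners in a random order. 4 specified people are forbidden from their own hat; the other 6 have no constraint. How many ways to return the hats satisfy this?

2399760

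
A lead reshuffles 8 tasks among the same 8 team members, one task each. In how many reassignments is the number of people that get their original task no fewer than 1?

25487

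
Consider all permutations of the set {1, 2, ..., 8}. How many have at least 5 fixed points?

Sum C(8,i)·!(8-i) for i = 5..8:
  i=5: C(8,5)·!3 = 56·2 = 112
  i=6: C(8,6)·!2 = 28·1 = 28
  i=7: C(8,7)·!1 = 8·0 = 0
  i=8: C(8,8)·!0 = 1·1 = 1
Total = 141.

141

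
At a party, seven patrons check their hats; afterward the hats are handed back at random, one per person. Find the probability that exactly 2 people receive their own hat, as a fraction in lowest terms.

11/60

Favorable outcomes: C(7,2)·!5 = 21·44 = 924.
Total outcomes: 7! = 5040.
Probability = 924/5040 = 11/60.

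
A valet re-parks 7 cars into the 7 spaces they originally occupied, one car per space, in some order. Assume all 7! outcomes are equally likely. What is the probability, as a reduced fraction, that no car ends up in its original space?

103/280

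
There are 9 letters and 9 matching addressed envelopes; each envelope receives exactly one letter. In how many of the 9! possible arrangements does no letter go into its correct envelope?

133496

By inclusion-exclusion, !9 = Σ (-1)^k · 9!/k! for k=0..9
= 9! - 9!/1! + 9!/2! - 9!/3! + 9!/4! - 9!/5! + 9!/6! - 9!/7! + 9!/8! - 9!/9!
= 362880 - 362880 + 181440 - 60480 + 15120 - 3024 + 504 - 72 + 9 - 1
= 133496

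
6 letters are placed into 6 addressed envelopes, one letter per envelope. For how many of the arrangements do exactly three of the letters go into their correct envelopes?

Choose which 3 of the 6 are fixed: C(6,3) = 20.
The remaining 3 must be deranged: !3 = 2.
Total: 20 × 2 = 40.

40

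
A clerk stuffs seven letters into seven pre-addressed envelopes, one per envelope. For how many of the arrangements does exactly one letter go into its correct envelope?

1855

Pick the single fixed position: C(7,1) = 7 ways.
The other 6 form a derangement: !6 = 265.
Total: 7 × 265 = 1855.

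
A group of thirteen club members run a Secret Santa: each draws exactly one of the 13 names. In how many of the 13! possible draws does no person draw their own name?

2290792932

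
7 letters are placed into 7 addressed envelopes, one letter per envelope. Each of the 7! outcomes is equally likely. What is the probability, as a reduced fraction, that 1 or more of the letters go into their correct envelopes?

Favorable outcomes: Σ_{i≥1} C(7,i)·!(7-i) = 7·265 + 21·44 + 35·9 + 35·2 + 21·1 + 7·0 + 1·1 = 3186.
Total outcomes: 7! = 5040.
Probability = 3186/5040 = 177/280.

177/280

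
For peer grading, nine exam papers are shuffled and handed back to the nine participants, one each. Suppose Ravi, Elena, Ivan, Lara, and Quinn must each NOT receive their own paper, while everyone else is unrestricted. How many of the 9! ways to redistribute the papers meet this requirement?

Let A_j be the event that the j-th constrained one is fixed. By inclusion-exclusion over the 5 events:
Σ_{j=0}^{5} (-1)^j C(5,j)(9-j)!
= C(5,0)·9! - C(5,1)·8! + C(5,2)·7! - C(5,3)·6! + C(5,4)·5! - C(5,5)·4!
= 362880 - 201600 + 50400 - 7200 + 600 - 24
= 205056

205056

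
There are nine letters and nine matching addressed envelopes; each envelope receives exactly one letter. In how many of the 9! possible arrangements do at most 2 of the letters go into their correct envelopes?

333737

# with exactly i fixed is C(9,i)·!(9-i); sum over i=0..2:
  i=0: C(9,0)·!9 = 1·133496 = 133496
  i=1: C(9,1)·!8 = 9·14833 = 133497
  i=2: C(9,2)·!7 = 36·1854 = 66744
Total = 333737.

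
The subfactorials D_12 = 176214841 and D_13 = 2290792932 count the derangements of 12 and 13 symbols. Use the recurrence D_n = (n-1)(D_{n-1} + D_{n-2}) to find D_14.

32071101049

D_14 = (14-1)·(D_13 + D_12) = 13·(2290792932 + 176214841) = 13·2467007773 = 32071101049.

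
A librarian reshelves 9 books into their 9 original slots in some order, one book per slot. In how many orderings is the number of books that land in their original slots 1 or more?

Sum C(9,i)·!(9-i) for i = 1..9:
  i=1: C(9,1)·!8 = 9·14833 = 133497
  i=2: C(9,2)·!7 = 36·1854 = 66744
  i=3: C(9,3)·!6 = 84·265 = 22260
  i=4: C(9,4)·!5 = 126·44 = 5544
  i=5: C(9,5)·!4 = 126·9 = 1134
  i=6: C(9,6)·!3 = 84·2 = 168
  i=7: C(9,7)·!2 = 36·1 = 36
  i=8: C(9,8)·!1 = 9·0 = 0
  i=9: C(9,9)·!0 = 1·1 = 1
Total = 229384.

229384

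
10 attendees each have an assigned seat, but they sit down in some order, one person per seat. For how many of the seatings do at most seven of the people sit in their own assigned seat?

3628754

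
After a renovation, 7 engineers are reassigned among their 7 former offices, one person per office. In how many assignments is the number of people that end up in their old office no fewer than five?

# with exactly i fixed is C(7,i)·!(7-i); sum over i=5..7:
  i=5: C(7,5)·!2 = 21·1 = 21
  i=6: C(7,6)·!1 = 7·0 = 0
  i=7: C(7,7)·!0 = 1·1 = 1
Total = 22.

22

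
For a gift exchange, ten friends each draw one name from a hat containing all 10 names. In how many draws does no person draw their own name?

1334961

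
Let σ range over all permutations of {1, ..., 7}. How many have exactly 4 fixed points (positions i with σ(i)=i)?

70

Choose which 4 of the 7 are fixed: C(7,4) = 35.
The remaining 3 must be deranged: !3 = 2.
Total: 35 × 2 = 70.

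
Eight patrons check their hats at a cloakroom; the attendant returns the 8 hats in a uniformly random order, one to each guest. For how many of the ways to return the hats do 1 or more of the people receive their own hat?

25487

# with exactly i fixed is C(8,i)·!(8-i); sum over i=1..8:
  i=1: C(8,1)·!7 = 8·1854 = 14832
  i=2: C(8,2)·!6 = 28·265 = 7420
  i=3: C(8,3)·!5 = 56·44 = 2464
  i=4: C(8,4)·!4 = 70·9 = 630
  i=5: C(8,5)·!3 = 56·2 = 112
  i=6: C(8,6)·!2 = 28·1 = 28
  i=7: C(8,7)·!1 = 8·0 = 0
  i=8: C(8,8)·!0 = 1·1 = 1
Total = 25487.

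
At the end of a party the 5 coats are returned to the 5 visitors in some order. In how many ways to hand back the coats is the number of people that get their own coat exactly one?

Pick the single fixed position: C(5,1) = 5 ways.
The remaining 4 must be deranged: !4 = 9.
Total: 5 × 9 = 45.

45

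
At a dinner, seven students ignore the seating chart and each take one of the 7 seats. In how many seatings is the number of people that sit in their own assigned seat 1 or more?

3186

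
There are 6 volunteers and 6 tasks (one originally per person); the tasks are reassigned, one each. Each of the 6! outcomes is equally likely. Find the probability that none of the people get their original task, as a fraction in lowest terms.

Favorable outcomes: !6 = 265.
Total outcomes: 6! = 720.
Probability = 265/720 = 53/144.

53/144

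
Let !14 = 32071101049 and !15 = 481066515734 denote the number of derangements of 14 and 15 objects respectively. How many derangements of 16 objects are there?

7697064251745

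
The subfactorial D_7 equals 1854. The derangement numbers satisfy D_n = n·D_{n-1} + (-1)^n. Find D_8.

14833

D_8 = 8·1854 + 1 = 14833.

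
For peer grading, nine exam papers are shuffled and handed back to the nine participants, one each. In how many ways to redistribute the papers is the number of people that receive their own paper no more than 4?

361541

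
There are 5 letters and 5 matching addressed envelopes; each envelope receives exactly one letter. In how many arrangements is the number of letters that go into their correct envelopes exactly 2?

20

Choose which 2 of the 5 are fixed: C(5,2) = 10.
The other 3 form a derangement: !3 = 2.
Total: 10 × 2 = 20.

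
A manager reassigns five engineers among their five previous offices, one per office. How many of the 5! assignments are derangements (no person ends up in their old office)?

44

By inclusion-exclusion, !5 = Σ (-1)^k · 5!/k! for k=0..5
= 5! - 5!/1! + 5!/2! - 5!/3! + 5!/4! - 5!/5!
= 120 - 120 + 60 - 20 + 5 - 1
= 44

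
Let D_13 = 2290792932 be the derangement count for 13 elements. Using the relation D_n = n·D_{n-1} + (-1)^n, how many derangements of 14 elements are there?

32071101049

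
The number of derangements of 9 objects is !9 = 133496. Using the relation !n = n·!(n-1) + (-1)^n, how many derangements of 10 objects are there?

1334961

!10 = 10·133496 + 1 = 1334961.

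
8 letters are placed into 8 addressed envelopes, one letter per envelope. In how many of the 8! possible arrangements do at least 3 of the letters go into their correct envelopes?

# with exactly i fixed is C(8,i)·!(8-i); sum over i=3..8:
  i=3: C(8,3)·!5 = 56·44 = 2464
  i=4: C(8,4)·!4 = 70·9 = 630
  i=5: C(8,5)·!3 = 56·2 = 112
  i=6: C(8,6)·!2 = 28·1 = 28
  i=7: C(8,7)·!1 = 8·0 = 0
  i=8: C(8,8)·!0 = 1·1 = 1
Total = 3235.

3235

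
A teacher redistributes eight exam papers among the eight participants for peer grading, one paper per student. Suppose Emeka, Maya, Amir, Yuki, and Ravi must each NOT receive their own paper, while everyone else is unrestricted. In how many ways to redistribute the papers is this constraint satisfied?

Inclusion-exclusion on the 5 forbidden self-matches:
Σ_{j=0}^{5} (-1)^j C(5,j)(8-j)!
= C(5,0)·8! - C(5,1)·7! + C(5,2)·6! - C(5,3)·5! + C(5,4)·4! - C(5,5)·3!
= 40320 - 25200 + 7200 - 1200 + 120 - 6
= 21234

21234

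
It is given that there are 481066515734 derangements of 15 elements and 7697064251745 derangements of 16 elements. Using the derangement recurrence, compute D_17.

130850092279664

D_17 = (17-1)·(D_16 + D_15) = 16·(7697064251745 + 481066515734) = 16·8178130767479 = 130850092279664.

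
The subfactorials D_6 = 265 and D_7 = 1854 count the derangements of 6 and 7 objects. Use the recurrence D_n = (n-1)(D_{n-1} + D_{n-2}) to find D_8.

14833

D_8 = (8-1)·(D_7 + D_6) = 7·(1854 + 265) = 7·2119 = 14833.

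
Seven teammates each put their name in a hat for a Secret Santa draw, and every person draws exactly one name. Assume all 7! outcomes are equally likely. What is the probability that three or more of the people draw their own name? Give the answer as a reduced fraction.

407/5040

Favorable outcomes: Σ_{i≥3} C(7,i)·!(7-i) = 35·9 + 35·2 + 21·1 + 7·0 + 1·1 = 407.
Total outcomes: 7! = 5040.
Probability = 407/5040 = 407/5040.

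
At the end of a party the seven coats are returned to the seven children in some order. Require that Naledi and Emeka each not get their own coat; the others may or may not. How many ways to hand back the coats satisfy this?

Inclusion-exclusion on the 2 forbidden self-matches:
Σ_{j=0}^{2} (-1)^j C(2,j)(7-j)!
= C(2,0)·7! - C(2,1)·6! + C(2,2)·5!
= 5040 - 1440 + 120
= 3720

3720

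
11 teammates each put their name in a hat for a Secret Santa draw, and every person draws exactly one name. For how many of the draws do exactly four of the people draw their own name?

611820

Choose which 4 of the 11 are fixed: C(11,4) = 330.
The remaining 7 must be deranged: !7 = 1854.
Total: 330 × 1854 = 611820.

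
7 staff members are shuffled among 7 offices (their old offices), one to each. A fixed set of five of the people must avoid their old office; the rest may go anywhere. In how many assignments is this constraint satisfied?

2428

Inclusion-exclusion on the 5 forbidden self-matches:
Σ_{j=0}^{5} (-1)^j C(5,j)(7-j)!
= C(5,0)·7! - C(5,1)·6! + C(5,2)·5! - C(5,3)·4! + C(5,4)·3! - C(5,5)·2!
= 5040 - 3600 + 1200 - 240 + 30 - 2
= 2428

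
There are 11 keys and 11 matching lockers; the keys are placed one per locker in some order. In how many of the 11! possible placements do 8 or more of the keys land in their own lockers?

386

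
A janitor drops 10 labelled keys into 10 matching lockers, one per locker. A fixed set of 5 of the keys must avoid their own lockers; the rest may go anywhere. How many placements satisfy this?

2170680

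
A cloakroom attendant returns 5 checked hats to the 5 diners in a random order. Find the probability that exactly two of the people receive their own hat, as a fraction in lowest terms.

1/6

Favorable outcomes: C(5,2)·!3 = 10·2 = 20.
Total outcomes: 5! = 120.
Probability = 20/120 = 1/6.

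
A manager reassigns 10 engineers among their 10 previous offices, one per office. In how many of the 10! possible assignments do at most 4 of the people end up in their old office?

# with exactly i fixed is C(10,i)·!(10-i); sum over i=0..4:
  i=0: C(10,0)·!10 = 1·1334961 = 1334961
  i=1: C(10,1)·!9 = 10·133496 = 1334960
  i=2: C(10,2)·!8 = 45·14833 = 667485
  i=3: C(10,3)·!7 = 120·1854 = 222480
  i=4: C(10,4)·!6 = 210·265 = 55650
Total = 3615536.

3615536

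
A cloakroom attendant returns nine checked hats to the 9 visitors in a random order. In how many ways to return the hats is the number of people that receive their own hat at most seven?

# with exactly i fixed is C(9,i)·!(9-i); sum over i=0..7:
  i=0: C(9,0)·!9 = 1·133496 = 133496
  i=1: C(9,1)·!8 = 9·14833 = 133497
  i=2: C(9,2)·!7 = 36·1854 = 66744
  i=3: C(9,3)·!6 = 84·265 = 22260
  i=4: C(9,4)·!5 = 126·44 = 5544
  i=5: C(9,5)·!4 = 126·9 = 1134
  i=6: C(9,6)·!3 = 84·2 = 168
  i=7: C(9,7)·!2 = 36·1 = 36
Total = 362879.

362879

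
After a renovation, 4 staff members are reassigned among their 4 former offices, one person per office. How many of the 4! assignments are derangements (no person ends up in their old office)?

9

!4 = 4! · Σ_{k=0}^{4} (-1)^k/k!
= 4! - 4!/1! + 4!/2! - 4!/3! + 4!/4!
= 24 - 24 + 12 - 4 + 1
= 9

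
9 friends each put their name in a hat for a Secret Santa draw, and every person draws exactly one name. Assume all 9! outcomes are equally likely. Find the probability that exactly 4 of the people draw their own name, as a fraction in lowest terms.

11/720

Favorable outcomes: C(9,4)·!5 = 126·44 = 5544.
Total outcomes: 9! = 362880.
Probability = 5544/362880 = 11/720.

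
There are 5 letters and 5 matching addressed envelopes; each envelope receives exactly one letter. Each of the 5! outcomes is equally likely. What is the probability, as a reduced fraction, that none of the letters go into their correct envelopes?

Favorable outcomes: !5 = 44.
Total outcomes: 5! = 120.
Probability = 44/120 = 11/30.

11/30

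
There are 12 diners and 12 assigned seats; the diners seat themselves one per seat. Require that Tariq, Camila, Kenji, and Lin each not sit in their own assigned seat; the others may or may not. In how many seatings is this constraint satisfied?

339696000

Let A_j be the event that the j-th constrained one is fixed. By inclusion-exclusion over the 4 events:
Σ_{j=0}^{4} (-1)^j C(4,j)(12-j)!
= C(4,0)·12! - C(4,1)·11! + C(4,2)·10! - C(4,3)·9! + C(4,4)·8!
= 479001600 - 159667200 + 21772800 - 1451520 + 40320
= 339696000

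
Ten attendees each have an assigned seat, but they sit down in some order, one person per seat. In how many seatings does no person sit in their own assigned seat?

By inclusion-exclusion, !10 = Σ (-1)^k · 10!/k! for k=0..10
= 10! - 10!/1! + 10!/2! - 10!/3! + 10!/4! - 10!/5! + 10!/6! - 10!/7! + 10!/8! - 10!/9! + 10!/10!
= 3628800 - 3628800 + 1814400 - 604800 + 151200 - 30240 + 5040 - 720 + 90 - 10 + 1
= 1334961

1334961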